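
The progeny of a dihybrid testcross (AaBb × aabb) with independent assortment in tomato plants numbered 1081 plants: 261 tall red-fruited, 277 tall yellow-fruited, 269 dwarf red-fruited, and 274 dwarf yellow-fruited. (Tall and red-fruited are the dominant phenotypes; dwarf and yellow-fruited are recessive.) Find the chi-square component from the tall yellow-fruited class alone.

A dihybrid testcross with independent assortment gives a 1:1:1:1 ratio.
Expected counts for N = 1081 under a 1:1:1:1 ratio (total parts = 4):
  tall red-fruited: 1081 × 1/4 = 270.25
  tall yellow-fruited: 1081 × 1/4 = 270.25
  dwarf red-fruited: 1081 × 1/4 = 270.25
  dwarf yellow-fruited: 1081 × 1/4 = 270.25
Contribution of tall yellow-fruited: (277 − 270.25)² / 270.25 = 0.1686

0.169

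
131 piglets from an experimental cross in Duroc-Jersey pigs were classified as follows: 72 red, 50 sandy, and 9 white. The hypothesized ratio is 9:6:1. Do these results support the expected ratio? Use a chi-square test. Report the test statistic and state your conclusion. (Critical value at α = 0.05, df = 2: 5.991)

The 9:6:1 ratio has 16 parts, so with N = 131 the expected counts are:
  red: 131 × 9/16 = 73.6875
  sandy: 131 × 6/16 = 49.125
  white: 131 × 1/16 = 8.1875
χ² = Σ (O − E)² / E
  red: (72 − 73.6875)² / 73.6875 = 0.0386
  sandy: (50 − 49.125)² / 49.125 = 0.0156
  white: (9 − 8.1875)² / 8.1875 = 0.0806
χ² = 0.0386 + 0.0156 + 0.0806 = 0.1348 ≈ 0.135
Degrees of freedom = 3 − 1 = 2; critical value at α = 0.05 is 5.991.
Since 0.135 < 5.991, we fail to reject the null hypothesis — the data are consistent with the 9:6:1 ratio.

0.135; consistent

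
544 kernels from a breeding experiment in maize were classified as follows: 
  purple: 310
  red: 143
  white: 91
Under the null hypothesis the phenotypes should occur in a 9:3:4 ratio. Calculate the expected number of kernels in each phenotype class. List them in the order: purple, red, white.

306, 102, 136

Total ratio parts = 16. Expected numbers out of 544:
  purple: 544 × 9/16 = 306
  red: 544 × 3/16 = 102
  white: 544 × 4/16 = 136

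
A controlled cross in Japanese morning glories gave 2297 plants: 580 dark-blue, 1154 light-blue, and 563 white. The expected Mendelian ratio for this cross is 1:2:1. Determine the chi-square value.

0.304

The 1:2:1 ratio has 4 parts, so with N = 2297 the expected counts are:
  dark-blue: 2297 × 1/4 = 574.25
  light-blue: 2297 × 2/4 = 1148.5
  white: 2297 × 1/4 = 574.25
χ² = Σ (O − E)² / E
  dark-blue: (580 − 574.25)² / 574.25 = 0.0576
  light-blue: (1154 − 1148.5)² / 1148.5 = 0.0263
  white: (563 − 574.25)² / 574.25 = 0.2204
χ² = 0.0576 + 0.0263 + 0.2204 = 0.3043 ≈ 0.304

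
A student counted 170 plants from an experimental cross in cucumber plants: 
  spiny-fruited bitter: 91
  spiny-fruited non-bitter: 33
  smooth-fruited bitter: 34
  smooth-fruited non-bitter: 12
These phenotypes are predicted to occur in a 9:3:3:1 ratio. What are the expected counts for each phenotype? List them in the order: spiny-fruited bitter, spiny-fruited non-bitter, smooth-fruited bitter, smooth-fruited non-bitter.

The 9:3:3:1 ratio has 16 parts, so with N = 170 the expected counts are:
  spiny-fruited bitter: 170 × 9/16 = 95.625
  spiny-fruited non-bitter: 170 × 3/16 = 31.875
  smooth-fruited bitter: 170 × 3/16 = 31.875
  smooth-fruited non-bitter: 170 × 1/16 = 10.625

95.625, 31.875, 31.875, 10.625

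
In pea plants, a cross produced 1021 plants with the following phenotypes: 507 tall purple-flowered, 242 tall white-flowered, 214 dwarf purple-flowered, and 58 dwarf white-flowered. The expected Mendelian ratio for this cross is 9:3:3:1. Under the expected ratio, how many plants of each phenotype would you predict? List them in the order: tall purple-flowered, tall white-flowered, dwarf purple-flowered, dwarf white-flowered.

The 9:3:3:1 ratio has 16 parts, so with N = 1021 the expected counts are:
  tall purple-flowered: 1021 × 9/16 = 574.3125
  tall white-flowered: 1021 × 3/16 = 191.4375
  dwarf purple-flowered: 1021 × 3/16 = 191.4375
  dwarf white-flowered: 1021 × 1/16 = 63.8125

574.3125, 191.4375, 191.4375, 63.8125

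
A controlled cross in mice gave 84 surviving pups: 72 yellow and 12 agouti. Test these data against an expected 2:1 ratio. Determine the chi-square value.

Expected counts for N = 84 under a 2:1 ratio (total parts = 3):
  yellow: 84 × 2/3 = 56
  agouti: 84 × 1/3 = 28
χ² = Σ (O − E)² / E
  yellow: (72 − 56)² / 56 = 4.5714
  agouti: (12 − 28)² / 28 = 9.1429
χ² = 4.5714 + 9.1429 = 13.7143 ≈ 13.714

13.714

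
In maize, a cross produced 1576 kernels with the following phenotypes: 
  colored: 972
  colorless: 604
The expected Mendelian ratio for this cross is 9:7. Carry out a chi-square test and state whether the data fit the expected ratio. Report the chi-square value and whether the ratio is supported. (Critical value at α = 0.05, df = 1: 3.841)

18.848; not consistent

Under the 9:7 hypothesis (Σ ratio = 16, N = 1576):
  colored: 1576 × 9/16 = 886.5
  colorless: 1576 × 7/16 = 689.5
χ² = Σ (O − E)² / E
  colored: (972 − 886.5)² / 886.5 = 8.2462
  colorless: (604 − 689.5)² / 689.5 = 10.6022
χ² = 8.2462 + 10.6022 = 18.8484 ≈ 18.848
Degrees of freedom = 2 − 1 = 1; critical value at α = 0.05 is 3.841.
Since 18.848 > 3.841, we reject the null hypothesis — the data do not fit the 9:7 ratio.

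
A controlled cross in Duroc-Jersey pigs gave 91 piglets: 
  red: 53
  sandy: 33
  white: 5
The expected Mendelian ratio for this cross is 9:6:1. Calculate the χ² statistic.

Total ratio parts = 16. Expected numbers out of 91:
  red: 91 × 9/16 = 51.1875
  sandy: 91 × 6/16 = 34.125
  white: 91 × 1/16 = 5.6875
χ² = Σ (O − E)² / E
  red: (53 − 51.1875)² / 51.1875 = 0.0642
  sandy: (33 − 34.125)² / 34.125 = 0.0371
  white: (5 − 5.6875)² / 5.6875 = 0.0831
χ² = 0.0642 + 0.0371 + 0.0831 = 0.1844 ≈ 0.184

0.184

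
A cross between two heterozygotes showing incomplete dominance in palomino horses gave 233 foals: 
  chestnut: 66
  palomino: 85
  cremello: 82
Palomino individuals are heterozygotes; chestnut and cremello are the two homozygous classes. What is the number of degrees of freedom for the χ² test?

With incomplete dominance, a heterozygote × heterozygote cross gives a 1:2:1 phenotypic ratio.
A goodness-of-fit test with 3 phenotype classes has df = 3 − 1 = 2.

2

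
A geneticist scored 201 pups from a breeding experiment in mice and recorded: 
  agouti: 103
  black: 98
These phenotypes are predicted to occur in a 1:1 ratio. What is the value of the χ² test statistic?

0.124

The 1:1 ratio has 2 parts, so with N = 201 the expected counts are:
  agouti: 201 × 1/2 = 100.5
  black: 201 × 1/2 = 100.5
χ² = Σ (O − E)² / E
  agouti: (103 − 100.5)² / 100.5 = 0.0622
  black: (98 − 100.5)² / 100.5 = 0.0622
χ² = 0.0622 + 0.0622 = 0.1244 ≈ 0.124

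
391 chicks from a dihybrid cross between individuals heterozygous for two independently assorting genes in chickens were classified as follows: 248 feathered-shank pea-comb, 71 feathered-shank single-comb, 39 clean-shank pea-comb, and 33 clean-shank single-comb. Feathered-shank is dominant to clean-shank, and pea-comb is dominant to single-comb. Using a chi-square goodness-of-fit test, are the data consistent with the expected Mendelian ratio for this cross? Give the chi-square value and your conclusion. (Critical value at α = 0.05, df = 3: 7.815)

A dihybrid F₂ with independent assortment and complete dominance at both loci gives a 9:3:3:1 phenotypic ratio.
Expected counts for N = 391 under a 9:3:3:1 ratio (total parts = 16):
  feathered-shank pea-comb: 391 × 9/16 = 219.9375
  feathered-shank single-comb: 391 × 3/16 = 73.3125
  clean-shank pea-comb: 391 × 3/16 = 73.3125
  clean-shank single-comb: 391 × 1/16 = 24.4375
χ² = Σ (O − E)² / E
  feathered-shank pea-comb: (248 − 219.9375)² / 219.9375 = 3.5806
  feathered-shank single-comb: (71 − 73.3125)² / 73.3125 = 0.0729
  clean-shank pea-comb: (39 − 73.3125)² / 73.3125 = 16.0593
  clean-shank single-comb: (33 − 24.4375)² / 24.4375 = 3.0002
χ² = 3.5806 + 0.0729 + 16.0593 + 3.0002 = 22.713
Degrees of freedom = 4 − 1 = 3; critical value at α = 0.05 is 7.815.
Since 22.713 > 7.815, we reject the null hypothesis — the data do not fit the 9:3:3:1 ratio.

22.713; not consistent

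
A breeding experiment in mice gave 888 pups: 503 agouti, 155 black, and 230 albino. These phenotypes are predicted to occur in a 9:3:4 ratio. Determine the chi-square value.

1.107

The 9:3:4 ratio has 16 parts, so with N = 888 the expected counts are:
  agouti: 888 × 9/16 = 499.5
  black: 888 × 3/16 = 166.5
  albino: 888 × 4/16 = 222
χ² = Σ (O − E)² / E
  agouti: (503 − 499.5)² / 499.5 = 0.0245
  black: (155 − 166.5)² / 166.5 = 0.7943
  albino: (230 − 222)² / 222 = 0.2883
χ² = 0.0245 + 0.7943 + 0.2883 = 1.1071 ≈ 1.107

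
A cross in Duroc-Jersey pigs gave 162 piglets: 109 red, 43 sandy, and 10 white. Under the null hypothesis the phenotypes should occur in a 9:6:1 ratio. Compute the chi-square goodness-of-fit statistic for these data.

8.694

Expected counts for N = 162 under a 9:6:1 ratio (total parts = 16):
  red: 162 × 9/16 = 91.125
  sandy: 162 × 6/16 = 60.75
  white: 162 × 1/16 = 10.125
χ² = Σ (O − E)² / E
  red: (109 − 91.125)² / 91.125 = 3.5063
  sandy: (43 − 60.75)² / 60.75 = 5.1862
  white: (10 − 10.125)² / 10.125 = 0.0015
χ² = 3.5063 + 5.1862 + 0.0015 = 8.694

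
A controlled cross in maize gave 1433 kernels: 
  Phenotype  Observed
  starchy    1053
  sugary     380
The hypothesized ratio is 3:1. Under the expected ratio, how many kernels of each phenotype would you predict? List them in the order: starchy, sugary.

Total ratio parts = 4. Expected numbers out of 1433:
  starchy: 1433 × 3/4 = 1074.75
  sugary: 1433 × 1/4 = 358.25

1074.75, 358.25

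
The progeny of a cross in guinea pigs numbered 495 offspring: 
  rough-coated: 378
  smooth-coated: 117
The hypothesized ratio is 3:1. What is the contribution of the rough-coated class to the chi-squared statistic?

0.123

Total ratio parts = 4. Expected numbers out of 495:
  rough-coated: 495 × 3/4 = 371.25
  smooth-coated: 495 × 1/4 = 123.75
Contribution of rough-coated: (378 − 371.25)² / 371.25 = 0.1227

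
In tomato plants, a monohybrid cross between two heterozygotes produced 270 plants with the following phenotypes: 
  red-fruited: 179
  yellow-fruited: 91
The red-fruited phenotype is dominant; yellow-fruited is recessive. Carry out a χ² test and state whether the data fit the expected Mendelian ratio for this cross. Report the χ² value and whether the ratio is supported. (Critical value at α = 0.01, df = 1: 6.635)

10.909; not consistent

For a monohybrid cross between heterozygotes with complete dominance, the expected phenotypic ratio is 3:1.
Under the 3:1 hypothesis (Σ ratio = 4, N = 270):
  red-fruited: 270 × 3/4 = 202.5
  yellow-fruited: 270 × 1/4 = 67.5
χ² = Σ (O − E)² / E
  red-fruited: (179 − 202.5)² / 202.5 = 2.7272
  yellow-fruited: (91 − 67.5)² / 67.5 = 8.1815
χ² = 2.7272 + 8.1815 = 10.9087 ≈ 10.909
Degrees of freedom = 2 − 1 = 1; critical value at α = 0.01 is 6.635.
Since 10.909 > 6.635, we reject the null hypothesis — the data do not fit the 3:1 ratio.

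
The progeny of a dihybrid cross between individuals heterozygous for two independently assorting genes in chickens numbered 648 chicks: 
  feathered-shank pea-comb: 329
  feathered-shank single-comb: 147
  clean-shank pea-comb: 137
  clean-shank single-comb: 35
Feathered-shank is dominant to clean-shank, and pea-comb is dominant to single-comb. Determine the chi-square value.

A dihybrid F₂ with independent assortment and complete dominance at both loci gives a 9:3:3:1 phenotypic ratio.
Under the 9:3:3:1 hypothesis (Σ ratio = 16, N = 648):
  feathered-shank pea-comb: 648 × 9/16 = 364.5
  feathered-shank single-comb: 648 × 3/16 = 121.5
  clean-shank pea-comb: 648 × 3/16 = 121.5
  clean-shank single-comb: 648 × 1/16 = 40.5
χ² = Σ (O − E)² / E
  feathered-shank pea-comb: (329 − 364.5)² / 364.5 = 3.4575
  feathered-shank single-comb: (147 − 121.5)² / 121.5 = 5.3519
  clean-shank pea-comb: (137 − 121.5)² / 121.5 = 1.9774
  clean-shank single-comb: (35 − 40.5)² / 40.5 = 0.7469
χ² = 3.4575 + 5.3519 + 1.9774 + 0.7469 = 11.5337 ≈ 11.534

11.534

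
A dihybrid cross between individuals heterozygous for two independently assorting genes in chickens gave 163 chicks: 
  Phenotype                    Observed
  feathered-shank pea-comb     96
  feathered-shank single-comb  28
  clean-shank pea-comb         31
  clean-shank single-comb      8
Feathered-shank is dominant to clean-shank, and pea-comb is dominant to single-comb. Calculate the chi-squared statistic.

0.894

A dihybrid F₂ with independent assortment and complete dominance at both loci gives a 9:3:3:1 phenotypic ratio.
Expected counts for N = 163 under a 9:3:3:1 ratio (total parts = 16):
  feathered-shank pea-comb: 163 × 9/16 = 91.6875
  feathered-shank single-comb: 163 × 3/16 = 30.5625
  clean-shank pea-comb: 163 × 3/16 = 30.5625
  clean-shank single-comb: 163 × 1/16 = 10.1875
χ² = Σ (O − E)² / E
  feathered-shank pea-comb: (96 − 91.6875)² / 91.6875 = 0.2028
  feathered-shank single-comb: (28 − 30.5625)² / 30.5625 = 0.2149
  clean-shank pea-comb: (31 − 30.5625)² / 30.5625 = 0.0063
  clean-shank single-comb: (8 − 10.1875)² / 10.1875 = 0.4697
χ² = 0.2028 + 0.2149 + 0.0063 + 0.4697 = 0.8937 ≈ 0.894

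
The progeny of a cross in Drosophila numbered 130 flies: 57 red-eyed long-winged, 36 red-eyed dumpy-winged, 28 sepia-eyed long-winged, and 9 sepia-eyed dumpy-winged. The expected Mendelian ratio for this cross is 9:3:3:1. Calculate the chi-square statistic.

The 9:3:3:1 ratio has 16 parts, so with N = 130 the expected counts are:
  red-eyed long-winged: 130 × 9/16 = 73.125
  red-eyed dumpy-winged: 130 × 3/16 = 24.375
  sepia-eyed long-winged: 130 × 3/16 = 24.375
  sepia-eyed dumpy-winged: 130 × 1/16 = 8.125
χ² = Σ (O − E)² / E
  red-eyed long-winged: (57 − 73.125)² / 73.125 = 3.5558
  red-eyed dumpy-winged: (36 − 24.375)² / 24.375 = 5.5442
  sepia-eyed long-winged: (28 − 24.375)² / 24.375 = 0.5391
  sepia-eyed dumpy-winged: (9 − 8.125)² / 8.125 = 0.0942
χ² = 3.5558 + 5.5442 + 0.5391 + 0.0942 = 9.7333 ≈ 9.733

9.733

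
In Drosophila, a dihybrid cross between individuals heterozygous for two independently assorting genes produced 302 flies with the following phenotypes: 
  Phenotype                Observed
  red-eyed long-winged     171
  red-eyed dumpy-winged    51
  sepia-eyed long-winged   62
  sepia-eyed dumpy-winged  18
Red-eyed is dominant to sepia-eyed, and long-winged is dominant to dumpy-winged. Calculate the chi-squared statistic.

1.117

A dihybrid F₂ with independent assortment and complete dominance at both loci gives a 9:3:3:1 phenotypic ratio.
Expected counts for N = 302 under a 9:3:3:1 ratio (total parts = 16):
  red-eyed long-winged: 302 × 9/16 = 169.875
  red-eyed dumpy-winged: 302 × 3/16 = 56.625
  sepia-eyed long-winged: 302 × 3/16 = 56.625
  sepia-eyed dumpy-winged: 302 × 1/16 = 18.875
χ² = Σ (O − E)² / E
  red-eyed long-winged: (171 − 169.875)² / 169.875 = 0.0075
  red-eyed dumpy-winged: (51 − 56.625)² / 56.625 = 0.5588
  sepia-eyed long-winged: (62 − 56.625)² / 56.625 = 0.5102
  sepia-eyed dumpy-winged: (18 − 18.875)² / 18.875 = 0.0406
χ² = 0.0075 + 0.5588 + 0.5102 + 0.0406 = 1.1171 ≈ 1.117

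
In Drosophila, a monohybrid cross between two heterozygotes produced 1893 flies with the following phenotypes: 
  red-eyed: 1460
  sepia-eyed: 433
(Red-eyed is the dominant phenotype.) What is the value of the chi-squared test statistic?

For a monohybrid cross between heterozygotes with complete dominance, the expected phenotypic ratio is 3:1.
Total ratio parts = 4. Expected numbers out of 1893:
  red-eyed: 1893 × 3/4 = 1419.75
  sepia-eyed: 1893 × 1/4 = 473.25
χ² = Σ (O − E)² / E
  red-eyed: (1460 − 1419.75)² / 1419.75 = 1.1411
  sepia-eyed: (433 − 473.25)² / 473.25 = 3.4233
χ² = 1.1411 + 3.4233 = 4.5644 ≈ 4.564

4.564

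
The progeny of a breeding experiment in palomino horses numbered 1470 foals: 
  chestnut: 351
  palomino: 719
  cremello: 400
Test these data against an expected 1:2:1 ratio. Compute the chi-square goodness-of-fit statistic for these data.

3.963

Under the 1:2:1 hypothesis (Σ ratio = 4, N = 1470):
  chestnut: 1470 × 1/4 = 367.5
  palomino: 1470 × 2/4 = 735
  cremello: 1470 × 1/4 = 367.5
χ² = Σ (O − E)² / E
  chestnut: (351 − 367.5)² / 367.5 = 0.7408
  palomino: (719 − 735)² / 735 = 0.3483
  cremello: (400 − 367.5)² / 367.5 = 2.8741
χ² = 0.7408 + 0.3483 + 2.8741 = 3.9632 ≈ 3.963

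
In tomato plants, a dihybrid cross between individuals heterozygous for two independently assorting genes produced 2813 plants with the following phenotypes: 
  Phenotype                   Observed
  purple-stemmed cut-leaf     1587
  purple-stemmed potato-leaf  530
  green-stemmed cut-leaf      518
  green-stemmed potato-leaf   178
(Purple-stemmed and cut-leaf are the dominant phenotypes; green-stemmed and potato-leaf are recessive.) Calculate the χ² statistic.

0.222

A dihybrid F₂ with independent assortment and complete dominance at both loci gives a 9:3:3:1 phenotypic ratio.
Total ratio parts = 16. Expected numbers out of 2813:
  purple-stemmed cut-leaf: 2813 × 9/16 = 1582.3125
  purple-stemmed potato-leaf: 2813 × 3/16 = 527.4375
  green-stemmed cut-leaf: 2813 × 3/16 = 527.4375
  green-stemmed potato-leaf: 2813 × 1/16 = 175.8125
χ² = Σ (O − E)² / E
  purple-stemmed cut-leaf: (1587 − 1582.3125)² / 1582.3125 = 0.0139
  purple-stemmed potato-leaf: (530 − 527.4375)² / 527.4375 = 0.0124
  green-stemmed cut-leaf: (518 − 527.4375)² / 527.4375 = 0.1689
  green-stemmed potato-leaf: (178 − 175.8125)² / 175.8125 = 0.0272
χ² = 0.0139 + 0.0124 + 0.1689 + 0.0272 = 0.2224 ≈ 0.222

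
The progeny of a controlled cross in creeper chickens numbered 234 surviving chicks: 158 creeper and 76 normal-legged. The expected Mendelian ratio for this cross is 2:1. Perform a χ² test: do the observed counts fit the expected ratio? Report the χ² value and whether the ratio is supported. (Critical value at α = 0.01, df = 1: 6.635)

The 2:1 ratio has 3 parts, so with N = 234 the expected counts are:
  creeper: 234 × 2/3 = 156
  normal-legged: 234 × 1/3 = 78
χ² = Σ (O − E)² / E
  creeper: (158 − 156)² / 156 = 0.0256
  normal-legged: (76 − 78)² / 78 = 0.0513
χ² = 0.0256 + 0.0513 = 0.0769 ≈ 0.077
Degrees of freedom = 2 − 1 = 1; critical value at α = 0.01 is 6.635.
Since 0.077 < 6.635, we fail to reject the null hypothesis — the data are consistent with the 2:1 ratio.

0.077; consistent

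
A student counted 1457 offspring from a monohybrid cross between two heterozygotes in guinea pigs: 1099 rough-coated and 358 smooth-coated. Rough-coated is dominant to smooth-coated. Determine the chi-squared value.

0.143

For a monohybrid cross between heterozygotes with complete dominance, the expected phenotypic ratio is 3:1.
Total ratio parts = 4. Expected numbers out of 1457:
  rough-coated: 1457 × 3/4 = 1092.75
  smooth-coated: 1457 × 1/4 = 364.25
χ² = Σ (O − E)² / E
  rough-coated: (1099 − 1092.75)² / 1092.75 = 0.0357
  smooth-coated: (358 − 364.25)² / 364.25 = 0.1072
χ² = 0.0357 + 0.1072 = 0.1429 ≈ 0.143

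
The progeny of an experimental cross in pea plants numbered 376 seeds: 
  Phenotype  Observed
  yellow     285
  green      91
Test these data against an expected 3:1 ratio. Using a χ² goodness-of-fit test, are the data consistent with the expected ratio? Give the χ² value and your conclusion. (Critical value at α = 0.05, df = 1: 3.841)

0.128; consistent

Under the 3:1 hypothesis (Σ ratio = 4, N = 376):
  yellow: 376 × 3/4 = 282
  green: 376 × 1/4 = 94
χ² = Σ (O − E)² / E
  yellow: (285 − 282)² / 282 = 0.0319
  green: (91 − 94)² / 94 = 0.0957
χ² = 0.0319 + 0.0957 = 0.1276 ≈ 0.128
Degrees of freedom = 2 − 1 = 1; critical value at α = 0.05 is 3.841.
Since 0.128 < 3.841, we fail to reject the null hypothesis — the data are consistent with the 3:1 ratio.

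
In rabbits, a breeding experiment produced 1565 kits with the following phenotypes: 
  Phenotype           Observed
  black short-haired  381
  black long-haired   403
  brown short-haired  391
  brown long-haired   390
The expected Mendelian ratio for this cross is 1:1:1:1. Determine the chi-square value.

0.626

Under the 1:1:1:1 hypothesis (Σ ratio = 4, N = 1565):
  black short-haired: 1565 × 1/4 = 391.25
  black long-haired: 1565 × 1/4 = 391.25
  brown short-haired: 1565 × 1/4 = 391.25
  brown long-haired: 1565 × 1/4 = 391.25
χ² = Σ (O − E)² / E
  black short-haired: (381 − 391.25)² / 391.25 = 0.2685
  black long-haired: (403 − 391.25)² / 391.25 = 0.3529
  brown short-haired: (391 − 391.25)² / 391.25 = 0.0002
  brown long-haired: (390 − 391.25)² / 391.25 = 0.0040
χ² = 0.2685 + 0.3529 + 0.0002 + 0.0040 = 0.6256 ≈ 0.626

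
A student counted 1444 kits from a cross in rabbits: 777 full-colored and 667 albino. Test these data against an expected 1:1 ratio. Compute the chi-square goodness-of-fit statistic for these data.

8.380

Expected counts for N = 1444 under a 1:1 ratio (total parts = 2):
  full-colored: 1444 × 1/2 = 722
  albino: 1444 × 1/2 = 722
χ² = Σ (O − E)² / E
  full-colored: (777 − 722)² / 722 = 4.1898
  albino: (667 − 722)² / 722 = 4.1898
χ² = 4.1898 + 4.1898 = 8.3796 ≈ 8.380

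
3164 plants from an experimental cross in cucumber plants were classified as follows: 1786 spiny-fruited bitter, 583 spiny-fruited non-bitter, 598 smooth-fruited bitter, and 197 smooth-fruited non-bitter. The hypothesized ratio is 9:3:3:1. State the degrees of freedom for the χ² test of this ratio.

3

A goodness-of-fit test with 4 phenotype classes has df = 4 − 1 = 3.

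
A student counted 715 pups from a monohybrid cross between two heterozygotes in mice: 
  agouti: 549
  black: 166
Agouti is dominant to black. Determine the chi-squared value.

For a monohybrid cross between heterozygotes with complete dominance, the expected phenotypic ratio is 3:1.
Total ratio parts = 4. Expected numbers out of 715:
  agouti: 715 × 3/4 = 536.25
  black: 715 × 1/4 = 178.75
χ² = Σ (O − E)² / E
  agouti: (549 − 536.25)² / 536.25 = 0.3031
  black: (166 − 178.75)² / 178.75 = 0.9094
χ² = 0.3031 + 0.9094 = 1.2125 ≈ 1.213

1.213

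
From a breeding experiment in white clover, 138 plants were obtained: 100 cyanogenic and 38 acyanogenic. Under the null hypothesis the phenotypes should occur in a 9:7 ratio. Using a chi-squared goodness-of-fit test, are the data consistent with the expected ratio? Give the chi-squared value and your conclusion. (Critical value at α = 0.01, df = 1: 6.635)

14.742; not consistent

Under the 9:7 hypothesis (Σ ratio = 16, N = 138):
  cyanogenic: 138 × 9/16 = 77.625
  acyanogenic: 138 × 7/16 = 60.375
χ² = Σ (O − E)² / E
  cyanogenic: (100 − 77.625)² / 77.625 = 6.4495
  acyanogenic: (38 − 60.375)² / 60.375 = 8.2922
χ² = 6.4495 + 8.2922 = 14.7417 ≈ 14.742
Degrees of freedom = 2 − 1 = 1; critical value at α = 0.01 is 6.635.
Since 14.742 > 6.635, we reject the null hypothesis — the data do not fit the 9:7 ratio.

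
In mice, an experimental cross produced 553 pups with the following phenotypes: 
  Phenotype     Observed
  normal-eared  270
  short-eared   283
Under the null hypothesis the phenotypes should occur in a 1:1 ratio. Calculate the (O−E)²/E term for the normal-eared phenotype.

Total ratio parts = 2. Expected numbers out of 553:
  normal-eared: 553 × 1/2 = 276.5
  short-eared: 553 × 1/2 = 276.5
Contribution of normal-eared: (270 − 276.5)² / 276.5 = 0.1528

0.153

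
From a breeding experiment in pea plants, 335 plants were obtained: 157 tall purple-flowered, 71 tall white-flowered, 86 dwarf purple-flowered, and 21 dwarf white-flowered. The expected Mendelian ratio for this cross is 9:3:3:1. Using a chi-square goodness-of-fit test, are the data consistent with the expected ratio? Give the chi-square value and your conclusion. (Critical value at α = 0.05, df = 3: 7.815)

Expected counts for N = 335 under a 9:3:3:1 ratio (total parts = 16):
  tall purple-flowered: 335 × 9/16 = 188.4375
  tall white-flowered: 335 × 3/16 = 62.8125
  dwarf purple-flowered: 335 × 3/16 = 62.8125
  dwarf white-flowered: 335 × 1/16 = 20.9375
χ² = Σ (O − E)² / E
  tall purple-flowered: (157 − 188.4375)² / 188.4375 = 5.2448
  tall white-flowered: (71 − 62.8125)² / 62.8125 = 1.0672
  dwarf purple-flowered: (86 − 62.8125)² / 62.8125 = 8.5598
  dwarf white-flowered: (21 − 20.9375)² / 20.9375 = 0.0002
χ² = 5.2448 + 1.0672 + 8.5598 + 0.0002 = 14.872
Degrees of freedom = 4 − 1 = 3; critical value at α = 0.05 is 7.815.
Since 14.872 > 7.815, we reject the null hypothesis — the data do not fit the 9:3:3:1 ratio.

14.872; not consistent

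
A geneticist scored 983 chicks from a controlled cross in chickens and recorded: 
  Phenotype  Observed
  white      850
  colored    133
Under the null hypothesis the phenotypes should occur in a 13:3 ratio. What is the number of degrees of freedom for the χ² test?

1

A goodness-of-fit test with 2 phenotype classes has df = 2 − 1 = 1.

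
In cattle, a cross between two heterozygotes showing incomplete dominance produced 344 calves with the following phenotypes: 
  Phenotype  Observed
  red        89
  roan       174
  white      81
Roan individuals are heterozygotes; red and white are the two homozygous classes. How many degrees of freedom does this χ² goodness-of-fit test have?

2

With incomplete dominance, a heterozygote × heterozygote cross gives a 1:2:1 phenotypic ratio.
A goodness-of-fit test with 3 phenotype classes has df = 3 − 1 = 2.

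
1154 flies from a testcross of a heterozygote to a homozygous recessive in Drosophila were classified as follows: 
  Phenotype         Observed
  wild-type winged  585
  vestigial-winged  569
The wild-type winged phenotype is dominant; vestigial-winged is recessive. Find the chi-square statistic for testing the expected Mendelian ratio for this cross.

0.222

A testcross of a heterozygote (Aa × aa) gives a 1:1 phenotypic ratio.
Under the 1:1 hypothesis (Σ ratio = 2, N = 1154):
  wild-type winged: 1154 × 1/2 = 577
  vestigial-winged: 1154 × 1/2 = 577
χ² = Σ (O − E)² / E
  wild-type winged: (585 − 577)² / 577 = 0.1109
  vestigial-winged: (569 − 577)² / 577 = 0.1109
χ² = 0.1109 + 0.1109 = 0.2218 ≈ 0.222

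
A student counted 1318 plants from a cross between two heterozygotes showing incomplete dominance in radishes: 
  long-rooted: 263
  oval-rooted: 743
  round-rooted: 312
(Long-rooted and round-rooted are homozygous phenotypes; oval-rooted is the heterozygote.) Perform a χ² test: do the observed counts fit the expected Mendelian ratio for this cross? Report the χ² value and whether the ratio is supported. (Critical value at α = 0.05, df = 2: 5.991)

With incomplete dominance, a heterozygote × heterozygote cross gives a 1:2:1 phenotypic ratio.
Total ratio parts = 4. Expected numbers out of 1318:
  long-rooted: 1318 × 1/4 = 329.5
  oval-rooted: 1318 × 2/4 = 659
  round-rooted: 1318 × 1/4 = 329.5
χ² = Σ (O − E)² / E
  long-rooted: (263 − 329.5)² / 329.5 = 13.4211
  oval-rooted: (743 − 659)² / 659 = 10.7071
  round-rooted: (312 − 329.5)² / 329.5 = 0.9294
χ² = 13.4211 + 10.7071 + 0.9294 = 25.0576 ≈ 25.058
Degrees of freedom = 3 − 1 = 2; critical value at α = 0.05 is 5.991.
Since 25.058 > 5.991, we reject the null hypothesis — the data do not fit the 1:2:1 ratio.

25.058; not consistent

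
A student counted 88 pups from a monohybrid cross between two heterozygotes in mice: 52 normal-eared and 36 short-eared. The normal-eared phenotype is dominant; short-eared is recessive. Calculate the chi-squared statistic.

11.879

For a monohybrid cross between heterozygotes with complete dominance, the expected phenotypic ratio is 3:1.
Total ratio parts = 4. Expected numbers out of 88:
  normal-eared: 88 × 3/4 = 66
  short-eared: 88 × 1/4 = 22
χ² = Σ (O − E)² / E
  normal-eared: (52 − 66)² / 66 = 2.9697
  short-eared: (36 − 22)² / 22 = 8.9091
χ² = 2.9697 + 8.9091 = 11.8788 ≈ 11.879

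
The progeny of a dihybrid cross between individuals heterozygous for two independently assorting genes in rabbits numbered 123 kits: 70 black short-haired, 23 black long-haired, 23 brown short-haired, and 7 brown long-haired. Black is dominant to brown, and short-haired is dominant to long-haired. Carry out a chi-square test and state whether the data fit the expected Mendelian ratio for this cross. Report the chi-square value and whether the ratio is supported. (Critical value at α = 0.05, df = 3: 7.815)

0.071; consistent

A dihybrid F₂ with independent assortment and complete dominance at both loci gives a 9:3:3:1 phenotypic ratio.
Expected counts for N = 123 under a 9:3:3:1 ratio (total parts = 16):
  black short-haired: 123 × 9/16 = 69.1875
  black long-haired: 123 × 3/16 = 23.0625
  brown short-haired: 123 × 3/16 = 23.0625
  brown long-haired: 123 × 1/16 = 7.6875
χ² = Σ (O − E)² / E
  black short-haired: (70 − 69.1875)² / 69.1875 = 0.0095
  black long-haired: (23 − 23.0625)² / 23.0625 = 0.0002
  brown short-haired: (23 − 23.0625)² / 23.0625 = 0.0002
  brown long-haired: (7 − 7.6875)² / 7.6875 = 0.0615
χ² = 0.0095 + 0.0002 + 0.0002 + 0.0615 = 0.0714 ≈ 0.071
Degrees of freedom = 4 − 1 = 3; critical value at α = 0.05 is 7.815.
Since 0.071 < 7.815, we fail to reject the null hypothesis — the data are consistent with the 9:3:3:1 ratio.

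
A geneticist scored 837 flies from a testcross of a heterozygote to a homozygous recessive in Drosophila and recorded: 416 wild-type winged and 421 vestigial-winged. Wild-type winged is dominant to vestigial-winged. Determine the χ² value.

0.030

A testcross of a heterozygote (Aa × aa) gives a 1:1 phenotypic ratio.
Under the 1:1 hypothesis (Σ ratio = 2, N = 837):
  wild-type winged: 837 × 1/2 = 418.5
  vestigial-winged: 837 × 1/2 = 418.5
χ² = Σ (O − E)² / E
  wild-type winged: (416 − 418.5)² / 418.5 = 0.0149
  vestigial-winged: (421 − 418.5)² / 418.5 = 0.0149
χ² = 0.0149 + 0.0149 = 0.0298 ≈ 0.030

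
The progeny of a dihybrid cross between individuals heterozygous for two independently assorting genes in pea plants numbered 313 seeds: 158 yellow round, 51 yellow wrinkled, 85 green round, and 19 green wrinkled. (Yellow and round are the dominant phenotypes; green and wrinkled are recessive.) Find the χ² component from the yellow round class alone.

A dihybrid F₂ with independent assortment and complete dominance at both loci gives a 9:3:3:1 phenotypic ratio.
Total ratio parts = 16. Expected numbers out of 313:
  yellow round: 313 × 9/16 = 176.0625
  yellow wrinkled: 313 × 3/16 = 58.6875
  green round: 313 × 3/16 = 58.6875
  green wrinkled: 313 × 1/16 = 19.5625
Contribution of yellow round: (158 − 176.0625)² / 176.0625 = 1.8531

1.853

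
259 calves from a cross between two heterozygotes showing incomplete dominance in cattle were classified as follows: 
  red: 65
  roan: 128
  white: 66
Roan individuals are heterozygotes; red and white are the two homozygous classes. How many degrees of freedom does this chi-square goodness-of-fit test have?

With incomplete dominance, a heterozygote × heterozygote cross gives a 1:2:1 phenotypic ratio.
A goodness-of-fit test with 3 phenotype classes has df = 3 − 1 = 2.

2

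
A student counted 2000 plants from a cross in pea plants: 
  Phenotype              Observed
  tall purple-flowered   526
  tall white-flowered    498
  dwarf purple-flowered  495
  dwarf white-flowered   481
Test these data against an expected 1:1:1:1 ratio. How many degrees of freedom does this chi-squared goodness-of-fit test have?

A goodness-of-fit test with 4 phenotype classes has df = 4 − 1 = 3.

3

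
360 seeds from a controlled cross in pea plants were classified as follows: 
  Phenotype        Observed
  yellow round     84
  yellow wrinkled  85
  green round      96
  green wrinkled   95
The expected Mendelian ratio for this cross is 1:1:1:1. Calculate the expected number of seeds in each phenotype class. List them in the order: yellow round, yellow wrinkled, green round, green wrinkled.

90, 90, 90, 90

Expected counts for N = 360 under a 1:1:1:1 ratio (total parts = 4):
  yellow round: 360 × 1/4 = 90
  yellow wrinkled: 360 × 1/4 = 90
  green round: 360 × 1/4 = 90
  green wrinkled: 360 × 1/4 = 90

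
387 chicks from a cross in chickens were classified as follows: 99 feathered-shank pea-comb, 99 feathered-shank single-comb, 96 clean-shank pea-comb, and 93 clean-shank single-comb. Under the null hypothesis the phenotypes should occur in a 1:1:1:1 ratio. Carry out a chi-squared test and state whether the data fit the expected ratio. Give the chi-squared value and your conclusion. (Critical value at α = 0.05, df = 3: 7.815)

0.256; consistent

The 1:1:1:1 ratio has 4 parts, so with N = 387 the expected counts are:
  feathered-shank pea-comb: 387 × 1/4 = 96.75
  feathered-shank single-comb: 387 × 1/4 = 96.75
  clean-shank pea-comb: 387 × 1/4 = 96.75
  clean-shank single-comb: 387 × 1/4 = 96.75
χ² = Σ (O − E)² / E
  feathered-shank pea-comb: (99 − 96.75)² / 96.75 = 0.0523
  feathered-shank single-comb: (99 − 96.75)² / 96.75 = 0.0523
  clean-shank pea-comb: (96 − 96.75)² / 96.75 = 0.0058
  clean-shank single-comb: (93 − 96.75)² / 96.75 = 0.1453
χ² = 0.0523 + 0.0523 + 0.0058 + 0.1453 = 0.2557 ≈ 0.256
Degrees of freedom = 4 − 1 = 3; critical value at α = 0.05 is 7.815.
Since 0.256 < 7.815, we fail to reject the null hypothesis — the data are consistent with the 1:1:1:1 ratio.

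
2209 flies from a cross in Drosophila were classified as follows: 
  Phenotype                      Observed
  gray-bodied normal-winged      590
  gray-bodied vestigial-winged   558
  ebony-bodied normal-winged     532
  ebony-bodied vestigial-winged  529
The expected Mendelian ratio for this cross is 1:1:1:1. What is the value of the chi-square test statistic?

4.362

The 1:1:1:1 ratio has 4 parts, so with N = 2209 the expected counts are:
  gray-bodied normal-winged: 2209 × 1/4 = 552.25
  gray-bodied vestigial-winged: 2209 × 1/4 = 552.25
  ebony-bodied normal-winged: 2209 × 1/4 = 552.25
  ebony-bodied vestigial-winged: 2209 × 1/4 = 552.25
χ² = Σ (O − E)² / E
  gray-bodied normal-winged: (590 − 552.25)² / 552.25 = 2.5805
  gray-bodied vestigial-winged: (558 − 552.25)² / 552.25 = 0.0599
  ebony-bodied normal-winged: (532 − 552.25)² / 552.25 = 0.7425
  ebony-bodied vestigial-winged: (529 − 552.25)² / 552.25 = 0.9788
χ² = 2.5805 + 0.0599 + 0.7425 + 0.9788 = 4.3617 ≈ 4.362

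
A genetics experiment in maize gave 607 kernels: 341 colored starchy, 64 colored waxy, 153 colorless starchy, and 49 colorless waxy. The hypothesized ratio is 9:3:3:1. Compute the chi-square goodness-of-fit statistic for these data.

Expected counts for N = 607 under a 9:3:3:1 ratio (total parts = 16):
  colored starchy: 607 × 9/16 = 341.4375
  colored waxy: 607 × 3/16 = 113.8125
  colorless starchy: 607 × 3/16 = 113.8125
  colorless waxy: 607 × 1/16 = 37.9375
χ² = Σ (O − E)² / E
  colored starchy: (341 − 341.4375)² / 341.4375 = 0.0006
  colored waxy: (64 − 113.8125)² / 113.8125 = 21.8015
  colorless starchy: (153 − 113.8125)² / 113.8125 = 13.4929
  colorless waxy: (49 − 37.9375)² / 37.9375 = 3.2258
χ² = 0.0006 + 21.8015 + 13.4929 + 3.2258 = 38.5208 ≈ 38.521

38.521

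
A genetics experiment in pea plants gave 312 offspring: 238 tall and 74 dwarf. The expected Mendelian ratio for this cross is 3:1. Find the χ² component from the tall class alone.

0.068

Expected counts for N = 312 under a 3:1 ratio (total parts = 4):
  tall: 312 × 3/4 = 234
  dwarf: 312 × 1/4 = 78
Contribution of tall: (238 − 234)² / 234 = 0.0684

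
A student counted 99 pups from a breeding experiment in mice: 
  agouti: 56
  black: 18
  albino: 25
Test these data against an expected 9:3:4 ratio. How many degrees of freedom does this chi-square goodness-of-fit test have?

2

A goodness-of-fit test with 3 phenotype classes has df = 3 − 1 = 2.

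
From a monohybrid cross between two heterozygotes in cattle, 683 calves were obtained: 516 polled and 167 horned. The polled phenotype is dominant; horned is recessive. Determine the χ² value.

0.110

For a monohybrid cross between heterozygotes with complete dominance, the expected phenotypic ratio is 3:1.
Expected counts for N = 683 under a 3:1 ratio (total parts = 4):
  polled: 683 × 3/4 = 512.25
  horned: 683 × 1/4 = 170.75
χ² = Σ (O − E)² / E
  polled: (516 − 512.25)² / 512.25 = 0.0275
  horned: (167 − 170.75)² / 170.75 = 0.0824
χ² = 0.0275 + 0.0824 = 0.1099 ≈ 0.110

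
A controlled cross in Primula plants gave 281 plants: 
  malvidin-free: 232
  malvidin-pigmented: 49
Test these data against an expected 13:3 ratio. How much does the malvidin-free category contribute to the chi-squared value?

Total ratio parts = 16. Expected numbers out of 281:
  malvidin-free: 281 × 13/16 = 228.3125
  malvidin-pigmented: 281 × 3/16 = 52.6875
Contribution of malvidin-free: (232 − 228.3125)² / 228.3125 = 0.0596

0.060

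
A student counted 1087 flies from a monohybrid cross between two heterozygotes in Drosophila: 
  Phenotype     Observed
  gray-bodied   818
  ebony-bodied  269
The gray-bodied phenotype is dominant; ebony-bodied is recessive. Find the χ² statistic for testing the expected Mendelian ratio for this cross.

0.037

For a monohybrid cross between heterozygotes with complete dominance, the expected phenotypic ratio is 3:1.
Total ratio parts = 4. Expected numbers out of 1087:
  gray-bodied: 1087 × 3/4 = 815.25
  ebony-bodied: 1087 × 1/4 = 271.75
χ² = Σ (O − E)² / E
  gray-bodied: (818 − 815.25)² / 815.25 = 0.0093
  ebony-bodied: (269 − 271.75)² / 271.75 = 0.0278
χ² = 0.0093 + 0.0278 = 0.0371 ≈ 0.037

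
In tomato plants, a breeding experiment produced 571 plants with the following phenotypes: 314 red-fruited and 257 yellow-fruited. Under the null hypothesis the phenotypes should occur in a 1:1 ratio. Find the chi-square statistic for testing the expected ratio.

5.690

Total ratio parts = 2. Expected numbers out of 571:
  red-fruited: 571 × 1/2 = 285.5
  yellow-fruited: 571 × 1/2 = 285.5
χ² = Σ (O − E)² / E
  red-fruited: (314 − 285.5)² / 285.5 = 2.8450
  yellow-fruited: (257 − 285.5)² / 285.5 = 2.8450
χ² = 2.8450 + 2.8450 = 5.690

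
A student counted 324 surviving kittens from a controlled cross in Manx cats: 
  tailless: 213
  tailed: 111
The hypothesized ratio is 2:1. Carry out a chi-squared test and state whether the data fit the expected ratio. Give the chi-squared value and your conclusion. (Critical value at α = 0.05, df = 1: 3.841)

The 2:1 ratio has 3 parts, so with N = 324 the expected counts are:
  tailless: 324 × 2/3 = 216
  tailed: 324 × 1/3 = 108
χ² = Σ (O − E)² / E
  tailless: (213 − 216)² / 216 = 0.0417
  tailed: (111 − 108)² / 108 = 0.0833
χ² = 0.0417 + 0.0833 = 0.125
Degrees of freedom = 2 − 1 = 1; critical value at α = 0.05 is 3.841.
Since 0.125 < 3.841, we fail to reject the null hypothesis — the data are consistent with the 2:1 ratio.

0.125; consistent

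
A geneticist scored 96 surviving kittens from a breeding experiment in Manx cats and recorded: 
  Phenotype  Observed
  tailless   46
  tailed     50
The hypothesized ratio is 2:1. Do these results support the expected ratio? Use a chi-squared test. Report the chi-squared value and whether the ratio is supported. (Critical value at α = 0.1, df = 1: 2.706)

15.188; not consistent

Expected counts for N = 96 under a 2:1 ratio (total parts = 3):
  tailless: 96 × 2/3 = 64
  tailed: 96 × 1/3 = 32
χ² = Σ (O − E)² / E
  tailless: (46 − 64)² / 64 = 5.0625
  tailed: (50 − 32)² / 32 = 10.1250
χ² = 5.0625 + 10.1250 = 15.1875 ≈ 15.188
Degrees of freedom = 2 − 1 = 1; critical value at α = 0.1 is 2.706.
Since 15.188 > 2.706, we reject the null hypothesis — the data do not fit the 2:1 ratio.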